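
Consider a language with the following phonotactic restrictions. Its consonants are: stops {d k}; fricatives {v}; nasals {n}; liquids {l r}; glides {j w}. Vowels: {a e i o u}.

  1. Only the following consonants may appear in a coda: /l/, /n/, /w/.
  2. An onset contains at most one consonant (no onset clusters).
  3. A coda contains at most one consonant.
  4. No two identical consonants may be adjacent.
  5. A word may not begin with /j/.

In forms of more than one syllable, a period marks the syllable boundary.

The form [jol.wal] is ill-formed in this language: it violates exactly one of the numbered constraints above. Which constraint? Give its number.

5

[jol.wal]: word begins with /j/.
This is a violation of constraint 5: "A word may not begin with /j/."
The remaining constraints (1, 2, 3, 4) are satisfied.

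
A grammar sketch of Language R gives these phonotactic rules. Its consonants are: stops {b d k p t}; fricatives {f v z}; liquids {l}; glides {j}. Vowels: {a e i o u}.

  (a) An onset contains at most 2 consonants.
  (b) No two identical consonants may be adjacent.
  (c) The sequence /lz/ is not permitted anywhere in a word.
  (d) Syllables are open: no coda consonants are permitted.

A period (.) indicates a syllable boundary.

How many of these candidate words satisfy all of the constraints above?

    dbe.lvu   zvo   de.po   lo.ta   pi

5

dbe.lvu — σ1 onset /db/ (2C), coda /∅/ ok; σ2 onset /lv/ (2C), coda /∅/ ok → licit
zvo — σ1 onset /zv/ (2C), coda /∅/ ok → licit
de.po — σ1 onset /d/, coda /∅/ ok; σ2 onset /p/, coda /∅/ ok → licit
lo.ta — σ1 onset /l/, coda /∅/ ok; σ2 onset /t/, coda /∅/ ok → licit
pi — σ1 onset /p/, coda /∅/ ok → licit
Licit: dbe.lvu, zvo, de.po, lo.ta, pi → 5.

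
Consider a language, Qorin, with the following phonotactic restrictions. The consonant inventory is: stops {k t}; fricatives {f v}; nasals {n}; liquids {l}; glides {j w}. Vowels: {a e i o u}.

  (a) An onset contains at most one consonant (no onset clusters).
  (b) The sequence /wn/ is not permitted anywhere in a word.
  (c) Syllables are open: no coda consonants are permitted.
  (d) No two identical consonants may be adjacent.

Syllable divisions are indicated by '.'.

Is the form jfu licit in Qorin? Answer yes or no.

no

jfu — violates constraint (a): syllable 1 onset /jf/ has 2 consonants (> 1) → illicit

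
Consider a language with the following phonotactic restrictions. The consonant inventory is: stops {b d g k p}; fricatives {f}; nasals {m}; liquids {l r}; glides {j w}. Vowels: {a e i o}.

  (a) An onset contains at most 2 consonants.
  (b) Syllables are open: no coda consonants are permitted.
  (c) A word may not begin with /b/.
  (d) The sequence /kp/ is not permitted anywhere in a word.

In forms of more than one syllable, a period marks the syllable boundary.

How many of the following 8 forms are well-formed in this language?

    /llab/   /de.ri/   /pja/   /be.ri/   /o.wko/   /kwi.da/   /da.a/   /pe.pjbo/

/llab/ — violates constraint (b): syllable 1 coda /b/ has 1 consonant (> 0) → ill-formed
/de.ri/ — σ1 onset /d/, coda /∅/ ok; σ2 onset /r/, coda /∅/ ok → well-formed
/pja/ — σ1 onset /pj/ (2C), coda /∅/ ok → well-formed
/be.ri/ — violates constraint (c): word begins with /b/ → ill-formed
/o.wko/ — σ1 onset /∅/, coda /∅/ ok; σ2 onset /wk/ (2C), coda /∅/ ok → well-formed
/kwi.da/ — σ1 onset /kw/ (2C), coda /∅/ ok; σ2 onset /d/, coda /∅/ ok → well-formed
/da.a/ — σ1 onset /d/, coda /∅/ ok; σ2 onset /∅/, coda /∅/ ok → well-formed
/pe.pjbo/ — violates constraint (a): syllable 2 onset /pjb/ has 3 consonants (> 2) → ill-formed
Well-formed: /de.ri/, /pja/, /o.wko/, /kwi.da/, /da.a/ → 5.

5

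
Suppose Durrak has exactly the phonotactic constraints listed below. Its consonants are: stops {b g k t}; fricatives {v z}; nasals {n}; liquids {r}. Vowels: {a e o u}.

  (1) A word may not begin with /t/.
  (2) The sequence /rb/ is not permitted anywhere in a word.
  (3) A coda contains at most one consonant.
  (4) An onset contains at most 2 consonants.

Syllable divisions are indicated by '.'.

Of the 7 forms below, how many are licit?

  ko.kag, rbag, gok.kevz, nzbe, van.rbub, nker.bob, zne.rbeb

1

ko.kag — σ1 onset /k/, coda /∅/ ok; σ2 onset /k/, coda /g/ ok → licit
rbag — violates constraint 2: contains banned sequence /rb/ → illicit
gok.kevz — violates constraint 3: syllable 2 coda /vz/ has 2 consonants (> 1) → illicit
nzbe — violates constraint 4: syllable 1 onset /nzb/ has 3 consonants (> 2) → illicit
van.rbub — violates constraint 2: contains banned sequence /rb/ → illicit
nker.bob — violates constraint 2: contains banned sequence /rb/ → illicit
zne.rbeb — violates constraint 2: contains banned sequence /rb/ → illicit
Licit: ko.kag → 1.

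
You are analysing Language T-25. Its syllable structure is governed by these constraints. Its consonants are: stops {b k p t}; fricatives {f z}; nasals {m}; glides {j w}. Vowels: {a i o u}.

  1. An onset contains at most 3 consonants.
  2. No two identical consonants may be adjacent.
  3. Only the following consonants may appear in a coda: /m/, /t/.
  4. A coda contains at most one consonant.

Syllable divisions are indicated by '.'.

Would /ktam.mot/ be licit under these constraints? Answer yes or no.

/ktam.mot/ — violates constraint 2: adjacent identical consonants /mm/ → illicit

no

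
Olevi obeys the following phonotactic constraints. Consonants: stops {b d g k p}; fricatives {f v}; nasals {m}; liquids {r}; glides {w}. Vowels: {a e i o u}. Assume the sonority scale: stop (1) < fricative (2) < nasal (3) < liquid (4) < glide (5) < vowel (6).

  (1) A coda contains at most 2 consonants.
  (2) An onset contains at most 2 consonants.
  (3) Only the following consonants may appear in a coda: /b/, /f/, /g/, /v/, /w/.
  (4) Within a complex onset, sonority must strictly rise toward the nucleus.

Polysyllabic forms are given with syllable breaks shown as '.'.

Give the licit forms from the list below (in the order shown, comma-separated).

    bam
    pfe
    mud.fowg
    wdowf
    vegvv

bam — violates constraint 3: syllable 1 coda contains /m/, which is not a licensed coda consonant → illicit
pfe — σ1 onset /pf/ (1→2 rises), coda /∅/ ok → licit
mud.fowg — violates constraint 3: syllable 1 coda contains /d/, which is not a licensed coda consonant → illicit
wdowf — violates constraint 4: syllable 1 onset /wd/: /w/ (glide, 5) → /d/ (stop, 1) does not rise → illicit
vegvv — violates constraint 1: syllable 1 coda /gvv/ has 3 consonants (> 2) → illicit

pfe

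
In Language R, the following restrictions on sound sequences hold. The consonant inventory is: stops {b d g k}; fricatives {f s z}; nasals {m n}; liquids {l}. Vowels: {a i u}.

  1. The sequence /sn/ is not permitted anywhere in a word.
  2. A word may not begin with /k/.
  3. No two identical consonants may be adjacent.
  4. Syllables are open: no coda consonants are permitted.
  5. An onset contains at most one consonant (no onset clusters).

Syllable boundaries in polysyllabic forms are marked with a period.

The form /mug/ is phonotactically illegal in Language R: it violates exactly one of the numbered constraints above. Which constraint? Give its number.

/mug/: syllable 1 coda /g/ has 1 consonant (> 0).
This is a violation of constraint 4: "Syllables are open: no coda consonants are permitted."
The remaining constraints (1, 2, 3, 5) are satisfied.

4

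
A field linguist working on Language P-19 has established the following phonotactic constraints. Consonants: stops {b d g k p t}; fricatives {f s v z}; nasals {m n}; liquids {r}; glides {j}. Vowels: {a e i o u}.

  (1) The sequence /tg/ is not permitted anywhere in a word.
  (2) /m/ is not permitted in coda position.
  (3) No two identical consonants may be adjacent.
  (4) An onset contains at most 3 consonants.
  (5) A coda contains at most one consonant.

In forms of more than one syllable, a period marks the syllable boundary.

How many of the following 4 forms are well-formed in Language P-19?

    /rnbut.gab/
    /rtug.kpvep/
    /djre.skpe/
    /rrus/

2

/rnbut.gab/ — violates constraint 1: contains banned sequence /tg/ → ill-formed
/rtug.kpvep/ — σ1 onset /rt/ (2C), coda /g/ ok; σ2 onset /kpv/ (3C), coda /p/ ok → well-formed
/djre.skpe/ — σ1 onset /djr/ (3C), coda /∅/ ok; σ2 onset /skp/ (3C), coda /∅/ ok → well-formed
/rrus/ — violates constraint 3: adjacent identical consonants /rr/ → ill-formed
Well-formed: /rtug.kpvep/, /djre.skpe/ → 2.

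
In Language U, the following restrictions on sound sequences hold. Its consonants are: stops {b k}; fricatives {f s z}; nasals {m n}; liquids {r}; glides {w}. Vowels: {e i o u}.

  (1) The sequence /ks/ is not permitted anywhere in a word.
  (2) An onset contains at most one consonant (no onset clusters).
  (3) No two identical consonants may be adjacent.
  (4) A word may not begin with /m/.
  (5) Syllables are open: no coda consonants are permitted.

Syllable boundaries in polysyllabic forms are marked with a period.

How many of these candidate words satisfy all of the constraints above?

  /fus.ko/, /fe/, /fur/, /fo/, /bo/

/fus.ko/ — violates constraint 5: syllable 1 coda /s/ has 1 consonant (> 0) → not permitted
/fe/ — σ1 onset /f/, coda /∅/ ok → permitted
/fur/ — violates constraint 5: syllable 1 coda /r/ has 1 consonant (> 0) → not permitted
/fo/ — σ1 onset /f/, coda /∅/ ok → permitted
/bo/ — σ1 onset /b/, coda /∅/ ok → permitted
Permitted: /fe/, /fo/, /bo/ → 3.

3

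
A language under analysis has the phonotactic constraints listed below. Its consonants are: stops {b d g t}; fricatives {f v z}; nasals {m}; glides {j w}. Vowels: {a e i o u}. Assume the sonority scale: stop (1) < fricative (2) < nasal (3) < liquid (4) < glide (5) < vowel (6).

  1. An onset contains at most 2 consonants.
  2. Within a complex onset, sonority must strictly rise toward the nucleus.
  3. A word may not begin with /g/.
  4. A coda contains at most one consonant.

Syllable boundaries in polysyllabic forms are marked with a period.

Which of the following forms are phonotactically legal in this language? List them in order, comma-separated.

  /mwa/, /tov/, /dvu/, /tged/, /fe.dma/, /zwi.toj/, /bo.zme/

/mwa/ — σ1 onset /mw/ (3→5 rises), coda /∅/ ok → phonotactically legal
/tov/ — σ1 onset /t/, coda /v/ ok → phonotactically legal
/dvu/ — σ1 onset /dv/ (1→2 rises), coda /∅/ ok → phonotactically legal
/tged/ — violates constraint 2: syllable 1 onset /tg/: /t/ (stop, 1) → /g/ (stop, 1) does not rise → phonotactically illegal
/fe.dma/ — σ1 onset /f/, coda /∅/ ok; σ2 onset /dm/ (1→3 rises), coda /∅/ ok → phonotactically legal
/zwi.toj/ — σ1 onset /zw/ (2→5 rises), coda /∅/ ok; σ2 onset /t/, coda /j/ ok → phonotactically legal
/bo.zme/ — σ1 onset /b/, coda /∅/ ok; σ2 onset /zm/ (2→3 rises), coda /∅/ ok → phonotactically legal

/mwa/, /tov/, /dvu/, /fe.dma/, /zwi.toj/, /bo.zme/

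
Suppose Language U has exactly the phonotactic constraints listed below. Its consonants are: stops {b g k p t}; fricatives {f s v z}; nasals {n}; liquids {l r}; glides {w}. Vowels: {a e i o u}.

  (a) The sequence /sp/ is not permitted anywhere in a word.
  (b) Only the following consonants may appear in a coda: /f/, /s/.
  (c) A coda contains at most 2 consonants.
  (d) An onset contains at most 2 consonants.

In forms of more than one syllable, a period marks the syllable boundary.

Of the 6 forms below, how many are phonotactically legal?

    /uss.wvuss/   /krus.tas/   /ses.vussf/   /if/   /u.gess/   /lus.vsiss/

/uss.wvuss/ — σ1 onset /∅/, coda /ss/ (2C) ok; σ2 onset /wv/ (2C), coda /ss/ (2C) ok → phonotactically legal
/krus.tas/ — σ1 onset /kr/ (2C), coda /s/ ok; σ2 onset /t/, coda /s/ ok → phonotactically legal
/ses.vussf/ — violates constraint (c): syllable 2 coda /ssf/ has 3 consonants (> 2) → phonotactically illegal
/if/ — σ1 onset /∅/, coda /f/ ok → phonotactically legal
/u.gess/ — σ1 onset /∅/, coda /∅/ ok; σ2 onset /g/, coda /ss/ (2C) ok → phonotactically legal
/lus.vsiss/ — σ1 onset /l/, coda /s/ ok; σ2 onset /vs/ (2C), coda /ss/ (2C) ok → phonotactically legal
Phonotactically legal: /uss.wvuss/, /krus.tas/, /if/, /u.gess/, /lus.vsiss/ → 5.

5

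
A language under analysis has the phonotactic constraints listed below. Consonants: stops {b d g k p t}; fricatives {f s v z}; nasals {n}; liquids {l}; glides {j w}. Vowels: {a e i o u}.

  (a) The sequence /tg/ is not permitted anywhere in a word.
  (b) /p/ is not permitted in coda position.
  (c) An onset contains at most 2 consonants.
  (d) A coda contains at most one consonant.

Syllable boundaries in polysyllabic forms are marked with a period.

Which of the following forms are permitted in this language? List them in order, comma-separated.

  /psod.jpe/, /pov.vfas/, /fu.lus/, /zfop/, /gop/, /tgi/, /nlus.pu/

/psod.jpe/, /pov.vfas/, /fu.lus/, /nlus.pu/

/psod.jpe/ — σ1 onset /ps/ (2C), coda /d/ ok; σ2 onset /jp/ (2C), coda /∅/ ok → permitted
/pov.vfas/ — σ1 onset /p/, coda /v/ ok; σ2 onset /vf/ (2C), coda /s/ ok → permitted
/fu.lus/ — σ1 onset /f/, coda /∅/ ok; σ2 onset /l/, coda /s/ ok → permitted
/zfop/ — violates constraint (b): syllable 1 coda contains /p/ → not permitted
/gop/ — violates constraint (b): syllable 1 coda contains /p/ → not permitted
/tgi/ — violates constraint (a): contains banned sequence /tg/ → not permitted
/nlus.pu/ — σ1 onset /nl/ (2C), coda /s/ ok; σ2 onset /p/, coda /∅/ ok → permitted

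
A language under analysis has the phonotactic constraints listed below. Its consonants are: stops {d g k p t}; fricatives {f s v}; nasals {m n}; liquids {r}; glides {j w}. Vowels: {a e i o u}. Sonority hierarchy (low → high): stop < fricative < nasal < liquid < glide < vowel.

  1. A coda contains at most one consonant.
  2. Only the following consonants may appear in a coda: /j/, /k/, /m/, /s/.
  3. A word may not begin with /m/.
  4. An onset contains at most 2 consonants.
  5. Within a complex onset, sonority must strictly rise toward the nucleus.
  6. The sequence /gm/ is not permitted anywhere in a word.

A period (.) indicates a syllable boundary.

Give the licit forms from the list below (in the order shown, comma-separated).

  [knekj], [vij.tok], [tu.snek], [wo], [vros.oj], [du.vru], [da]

[vij.tok], [tu.snek], [wo], [vros.oj], [du.vru], [da]

[knekj] — violates constraint 1: syllable 1 coda /kj/ has 2 consonants (> 1) → illicit
[vij.tok] — σ1 onset /v/, coda /j/ ok; σ2 onset /t/, coda /k/ ok → licit
[tu.snek] — σ1 onset /t/, coda /∅/ ok; σ2 onset /sn/ (2→3 rises), coda /k/ ok → licit
[wo] — σ1 onset /w/, coda /∅/ ok → licit
[vros.oj] — σ1 onset /vr/ (2→4 rises), coda /s/ ok; σ2 onset /∅/, coda /j/ ok → licit
[du.vru] — σ1 onset /d/, coda /∅/ ok; σ2 onset /vr/ (2→4 rises), coda /∅/ ok → licit
[da] — σ1 onset /d/, coda /∅/ ok → licit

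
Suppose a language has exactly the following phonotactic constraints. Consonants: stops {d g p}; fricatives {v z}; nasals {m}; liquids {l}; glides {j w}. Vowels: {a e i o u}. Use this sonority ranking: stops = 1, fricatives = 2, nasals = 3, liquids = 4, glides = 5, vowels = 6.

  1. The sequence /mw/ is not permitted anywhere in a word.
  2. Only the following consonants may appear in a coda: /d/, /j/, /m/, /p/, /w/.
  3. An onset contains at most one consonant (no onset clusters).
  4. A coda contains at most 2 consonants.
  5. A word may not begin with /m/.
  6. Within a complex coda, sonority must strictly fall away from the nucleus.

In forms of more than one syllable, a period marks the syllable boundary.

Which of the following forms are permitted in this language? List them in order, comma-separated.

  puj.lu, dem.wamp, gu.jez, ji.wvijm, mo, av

puj.lu — σ1 onset /p/, coda /j/ ok; σ2 onset /l/, coda /∅/ ok → permitted
dem.wamp — violates constraint 1: contains banned sequence /mw/ → not permitted
gu.jez — violates constraint 2: syllable 2 coda contains /z/, which is not a licensed coda consonant → not permitted
ji.wvijm — violates constraint 3: syllable 2 onset /wv/ has 2 consonants (> 1) → not permitted
mo — violates constraint 5: word begins with /m/ → not permitted
av — violates constraint 2: syllable 1 coda contains /v/, which is not a licensed coda consonant → not permitted

puj.lu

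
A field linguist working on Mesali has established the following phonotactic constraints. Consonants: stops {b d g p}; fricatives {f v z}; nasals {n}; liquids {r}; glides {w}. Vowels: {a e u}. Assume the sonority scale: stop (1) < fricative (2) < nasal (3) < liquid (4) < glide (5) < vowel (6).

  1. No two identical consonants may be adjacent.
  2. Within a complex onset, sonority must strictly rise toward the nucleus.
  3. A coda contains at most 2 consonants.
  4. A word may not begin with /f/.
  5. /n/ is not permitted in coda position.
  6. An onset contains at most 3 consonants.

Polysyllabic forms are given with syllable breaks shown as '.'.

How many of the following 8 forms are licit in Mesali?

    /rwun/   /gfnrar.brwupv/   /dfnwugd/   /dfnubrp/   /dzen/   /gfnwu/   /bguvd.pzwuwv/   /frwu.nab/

0

/rwun/ — violates constraint 5: syllable 1 coda contains /n/ → illicit
/gfnrar.brwupv/ — violates constraint 6: syllable 1 onset /gfnr/ has 4 consonants (> 3) → illicit
/dfnwugd/ — violates constraint 6: syllable 1 onset /dfnw/ has 4 consonants (> 3) → illicit
/dfnubrp/ — violates constraint 3: syllable 1 coda /brp/ has 3 consonants (> 2) → illicit
/dzen/ — violates constraint 5: syllable 1 coda contains /n/ → illicit
/gfnwu/ — violates constraint 6: syllable 1 onset /gfnw/ has 4 consonants (> 3) → illicit
/bguvd.pzwuwv/ — violates constraint 2: syllable 1 onset /bg/: /b/ (stop, 1) → /g/ (stop, 1) does not rise → illicit
/frwu.nab/ — violates constraint 4: word begins with /f/ → illicit
No form is licit → 0.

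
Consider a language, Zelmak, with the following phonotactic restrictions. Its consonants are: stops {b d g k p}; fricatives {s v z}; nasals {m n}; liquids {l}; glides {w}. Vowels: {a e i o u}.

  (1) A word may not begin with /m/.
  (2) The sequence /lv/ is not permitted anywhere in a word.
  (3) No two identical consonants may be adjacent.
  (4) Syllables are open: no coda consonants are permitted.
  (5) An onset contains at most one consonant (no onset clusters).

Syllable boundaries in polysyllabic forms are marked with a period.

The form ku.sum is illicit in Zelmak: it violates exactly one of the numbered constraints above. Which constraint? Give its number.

ku.sum: syllable 2 coda /m/ has 1 consonant (> 0).
This is a violation of constraint 4: "Syllables are open: no coda consonants are permitted."
The remaining constraints (1, 2, 3, 5) are satisfied.

4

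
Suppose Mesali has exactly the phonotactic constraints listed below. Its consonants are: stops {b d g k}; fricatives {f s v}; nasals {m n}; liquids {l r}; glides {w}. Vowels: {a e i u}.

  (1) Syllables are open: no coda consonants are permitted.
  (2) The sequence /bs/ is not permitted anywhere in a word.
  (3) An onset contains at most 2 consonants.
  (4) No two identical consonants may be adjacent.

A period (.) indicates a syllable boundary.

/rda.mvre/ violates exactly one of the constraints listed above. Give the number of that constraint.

3

/rda.mvre/: syllable 2 onset /mvr/ has 3 consonants (> 2).
This is a violation of constraint 3: "An onset contains at most 2 consonants."
The remaining constraints (1, 2, 4) are satisfied.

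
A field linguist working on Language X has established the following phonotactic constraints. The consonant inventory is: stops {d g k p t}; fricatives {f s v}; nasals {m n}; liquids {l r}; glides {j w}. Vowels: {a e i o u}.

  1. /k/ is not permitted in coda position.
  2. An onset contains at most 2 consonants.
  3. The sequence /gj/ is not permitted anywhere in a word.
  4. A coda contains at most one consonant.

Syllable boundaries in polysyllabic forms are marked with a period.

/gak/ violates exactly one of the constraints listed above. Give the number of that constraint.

/gak/: syllable 1 coda contains /k/.
This is a violation of constraint 1: "/k/ is not permitted in coda position."
The remaining constraints (2, 3, 4) are satisfied.

1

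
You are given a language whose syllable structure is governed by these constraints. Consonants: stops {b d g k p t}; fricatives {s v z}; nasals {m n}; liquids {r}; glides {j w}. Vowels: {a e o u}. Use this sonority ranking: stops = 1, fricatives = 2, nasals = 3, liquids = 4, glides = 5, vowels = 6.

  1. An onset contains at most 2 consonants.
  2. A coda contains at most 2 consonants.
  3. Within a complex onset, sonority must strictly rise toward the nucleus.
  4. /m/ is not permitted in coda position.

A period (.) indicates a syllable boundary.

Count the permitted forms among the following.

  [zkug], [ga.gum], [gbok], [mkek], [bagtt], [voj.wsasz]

[zkug] — violates constraint 3: syllable 1 onset /zk/: /z/ (fricative, 2) → /k/ (stop, 1) does not rise → not permitted
[ga.gum] — violates constraint 4: syllable 2 coda contains /m/ → not permitted
[gbok] — violates constraint 3: syllable 1 onset /gb/: /g/ (stop, 1) → /b/ (stop, 1) does not rise → not permitted
[mkek] — violates constraint 3: syllable 1 onset /mk/: /m/ (nasal, 3) → /k/ (stop, 1) does not rise → not permitted
[bagtt] — violates constraint 2: syllable 1 coda /gtt/ has 3 consonants (> 2) → not permitted
[voj.wsasz] — violates constraint 3: syllable 2 onset /ws/: /w/ (glide, 5) → /s/ (fricative, 2) does not rise → not permitted
No form is permitted → 0.

0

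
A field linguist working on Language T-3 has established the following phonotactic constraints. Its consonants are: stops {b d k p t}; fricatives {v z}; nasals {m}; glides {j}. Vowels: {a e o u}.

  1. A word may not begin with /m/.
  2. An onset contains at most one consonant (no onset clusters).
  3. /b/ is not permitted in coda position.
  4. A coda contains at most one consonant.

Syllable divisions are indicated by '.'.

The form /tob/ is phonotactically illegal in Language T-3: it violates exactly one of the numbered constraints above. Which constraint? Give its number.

/tob/: syllable 1 coda contains /b/.
This is a violation of constraint 3: "/b/ is not permitted in coda position."
The remaining constraints (1, 2, 4) are satisfied.

3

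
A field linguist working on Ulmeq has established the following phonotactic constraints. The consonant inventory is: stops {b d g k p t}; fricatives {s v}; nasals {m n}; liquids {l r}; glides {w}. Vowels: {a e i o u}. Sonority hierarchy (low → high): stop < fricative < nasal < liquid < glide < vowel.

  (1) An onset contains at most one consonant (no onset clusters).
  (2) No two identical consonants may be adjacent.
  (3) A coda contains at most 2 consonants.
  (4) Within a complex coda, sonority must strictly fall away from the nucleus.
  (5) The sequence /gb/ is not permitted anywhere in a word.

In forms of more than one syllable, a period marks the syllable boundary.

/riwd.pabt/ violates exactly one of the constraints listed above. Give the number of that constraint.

/riwd.pabt/: syllable 2 coda /bt/: /b/ (stop, 1) → /t/ (stop, 1) does not fall.
This is a violation of constraint 4: "Within a complex coda, sonority must strictly fall away from the nucleus."
The remaining constraints (1, 2, 3, 5) are satisfied.

4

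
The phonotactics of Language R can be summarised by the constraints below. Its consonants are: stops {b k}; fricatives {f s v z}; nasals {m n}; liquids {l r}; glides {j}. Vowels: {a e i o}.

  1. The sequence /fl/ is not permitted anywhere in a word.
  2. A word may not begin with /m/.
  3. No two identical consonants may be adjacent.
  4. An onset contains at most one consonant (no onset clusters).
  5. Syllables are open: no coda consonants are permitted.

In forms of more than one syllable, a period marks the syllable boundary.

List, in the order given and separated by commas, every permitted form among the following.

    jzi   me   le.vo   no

le.vo, no

jzi — violates constraint 4: syllable 1 onset /jz/ has 2 consonants (> 1) → not permitted
me — violates constraint 2: word begins with /m/ → not permitted
le.vo — σ1 onset /l/, coda /∅/ ok; σ2 onset /v/, coda /∅/ ok → permitted
no — σ1 onset /n/, coda /∅/ ok → permitted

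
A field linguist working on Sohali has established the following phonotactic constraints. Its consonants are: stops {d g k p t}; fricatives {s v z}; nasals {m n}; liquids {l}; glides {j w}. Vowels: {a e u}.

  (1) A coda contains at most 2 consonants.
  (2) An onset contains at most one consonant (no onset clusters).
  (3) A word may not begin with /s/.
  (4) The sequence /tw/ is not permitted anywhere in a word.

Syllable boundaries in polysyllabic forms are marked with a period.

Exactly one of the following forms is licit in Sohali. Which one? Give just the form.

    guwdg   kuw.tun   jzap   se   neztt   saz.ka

kuw.tun

guwdg — violates constraint 1: syllable 1 coda /wdg/ has 3 consonants (> 2) → illicit
kuw.tun — σ1 onset /k/, coda /w/ ok; σ2 onset /t/, coda /n/ ok → licit
jzap — violates constraint 2: syllable 1 onset /jz/ has 2 consonants (> 1) → illicit
se — violates constraint 3: word begins with /s/ → illicit
neztt — violates constraint 1: syllable 1 coda /ztt/ has 3 consonants (> 2) → illicit
saz.ka — violates constraint 3: word begins with /s/ → illicit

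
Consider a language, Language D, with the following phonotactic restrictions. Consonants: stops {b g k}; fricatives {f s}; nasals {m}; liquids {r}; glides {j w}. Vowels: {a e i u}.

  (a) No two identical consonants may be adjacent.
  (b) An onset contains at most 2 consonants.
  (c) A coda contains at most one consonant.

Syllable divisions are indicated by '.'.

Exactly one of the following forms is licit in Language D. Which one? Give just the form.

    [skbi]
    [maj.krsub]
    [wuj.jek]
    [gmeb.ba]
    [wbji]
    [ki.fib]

[skbi] — violates constraint (b): syllable 1 onset /skb/ has 3 consonants (> 2) → illicit
[maj.krsub] — violates constraint (b): syllable 2 onset /krs/ has 3 consonants (> 2) → illicit
[wuj.jek] — violates constraint (a): adjacent identical consonants /jj/ → illicit
[gmeb.ba] — violates constraint (a): adjacent identical consonants /bb/ → illicit
[wbji] — violates constraint (b): syllable 1 onset /wbj/ has 3 consonants (> 2) → illicit
[ki.fib] — σ1 onset /k/, coda /∅/ ok; σ2 onset /f/, coda /b/ ok → licit

[ki.fib]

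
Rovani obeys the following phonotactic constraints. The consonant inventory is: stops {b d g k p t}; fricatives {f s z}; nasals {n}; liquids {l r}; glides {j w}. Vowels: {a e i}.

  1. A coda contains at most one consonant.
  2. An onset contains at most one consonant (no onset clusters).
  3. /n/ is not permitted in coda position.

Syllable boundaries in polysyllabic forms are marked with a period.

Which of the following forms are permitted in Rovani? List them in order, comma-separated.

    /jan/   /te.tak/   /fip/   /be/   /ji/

/te.tak/, /fip/, /be/, /ji/

/jan/ — violates constraint 3: syllable 1 coda contains /n/ → not permitted
/te.tak/ — σ1 onset /t/, coda /∅/ ok; σ2 onset /t/, coda /k/ ok → permitted
/fip/ — σ1 onset /f/, coda /p/ ok → permitted
/be/ — σ1 onset /b/, coda /∅/ ok → permitted
/ji/ — σ1 onset /j/, coda /∅/ ok → permitted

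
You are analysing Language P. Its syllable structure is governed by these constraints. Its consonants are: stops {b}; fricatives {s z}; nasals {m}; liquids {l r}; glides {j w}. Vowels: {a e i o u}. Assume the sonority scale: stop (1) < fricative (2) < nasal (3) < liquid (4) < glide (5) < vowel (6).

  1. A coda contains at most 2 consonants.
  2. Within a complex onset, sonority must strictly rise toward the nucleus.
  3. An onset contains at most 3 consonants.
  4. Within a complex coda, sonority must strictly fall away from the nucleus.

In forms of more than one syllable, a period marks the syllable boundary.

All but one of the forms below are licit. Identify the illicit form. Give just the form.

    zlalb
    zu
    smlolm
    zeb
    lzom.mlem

zlalb — σ1 onset /zl/ (2→4 rises), coda /lb/ (4→1 falls) ok → licit
zu — σ1 onset /z/, coda /∅/ ok → licit
smlolm — σ1 onset /sml/ (2→3→4 rises), coda /lm/ (4→3 falls) ok → licit
zeb — σ1 onset /z/, coda /b/ ok → licit
lzom.mlem — violates constraint 2: syllable 1 onset /lz/: /l/ (liquid, 4) → /z/ (fricative, 2) does not rise → illicit

lzom.mlem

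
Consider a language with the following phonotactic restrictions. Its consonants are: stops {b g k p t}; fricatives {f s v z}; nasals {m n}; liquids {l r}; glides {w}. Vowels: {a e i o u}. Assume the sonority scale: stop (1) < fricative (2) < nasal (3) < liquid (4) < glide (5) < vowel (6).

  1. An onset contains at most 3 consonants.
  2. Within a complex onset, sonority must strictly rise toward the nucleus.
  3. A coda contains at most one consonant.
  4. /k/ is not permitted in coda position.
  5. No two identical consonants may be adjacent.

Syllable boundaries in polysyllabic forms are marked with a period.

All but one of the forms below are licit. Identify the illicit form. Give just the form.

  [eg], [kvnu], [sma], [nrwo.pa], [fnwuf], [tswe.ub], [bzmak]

[bzmak]

[eg] — σ1 onset /∅/, coda /g/ ok → licit
[kvnu] — σ1 onset /kvn/ (1→2→3 rises), coda /∅/ ok → licit
[sma] — σ1 onset /sm/ (2→3 rises), coda /∅/ ok → licit
[nrwo.pa] — σ1 onset /nrw/ (3→4→5 rises), coda /∅/ ok; σ2 onset /p/, coda /∅/ ok → licit
[fnwuf] — σ1 onset /fnw/ (2→3→5 rises), coda /f/ ok → licit
[tswe.ub] — σ1 onset /tsw/ (1→2→5 rises), coda /∅/ ok; σ2 onset /∅/, coda /b/ ok → licit
[bzmak] — violates constraint 4: syllable 1 coda contains /k/ → illicit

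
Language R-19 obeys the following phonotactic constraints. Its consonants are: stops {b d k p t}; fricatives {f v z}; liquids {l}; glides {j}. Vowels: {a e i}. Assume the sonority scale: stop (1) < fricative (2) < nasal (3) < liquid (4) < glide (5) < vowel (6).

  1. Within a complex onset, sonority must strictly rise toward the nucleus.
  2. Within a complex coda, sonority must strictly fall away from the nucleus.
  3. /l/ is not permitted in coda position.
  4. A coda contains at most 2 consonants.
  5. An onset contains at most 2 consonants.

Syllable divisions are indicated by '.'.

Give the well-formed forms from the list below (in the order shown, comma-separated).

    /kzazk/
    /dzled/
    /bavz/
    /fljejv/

/kzazk/ — σ1 onset /kz/ (1→2 rises), coda /zk/ (2→1 falls) ok → well-formed
/dzled/ — violates constraint 5: syllable 1 onset /dzl/ has 3 consonants (> 2) → ill-formed
/bavz/ — violates constraint 2: syllable 1 coda /vz/: /v/ (fricative, 2) → /z/ (fricative, 2) does not fall → ill-formed
/fljejv/ — violates constraint 5: syllable 1 onset /flj/ has 3 consonants (> 2) → ill-formed

/kzazk/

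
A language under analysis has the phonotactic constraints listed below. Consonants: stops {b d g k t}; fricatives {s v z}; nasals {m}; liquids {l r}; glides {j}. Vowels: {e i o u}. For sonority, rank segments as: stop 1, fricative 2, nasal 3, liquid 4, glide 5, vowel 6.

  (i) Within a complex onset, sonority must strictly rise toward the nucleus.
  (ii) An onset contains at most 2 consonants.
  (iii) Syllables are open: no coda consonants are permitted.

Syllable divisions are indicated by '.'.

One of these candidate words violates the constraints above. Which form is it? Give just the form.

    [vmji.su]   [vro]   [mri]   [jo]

[vmji.su] — violates constraint (ii): syllable 1 onset /vmj/ has 3 consonants (> 2) → not permitted
[vro] — σ1 onset /vr/ (2→4 rises), coda /∅/ ok → permitted
[mri] — σ1 onset /mr/ (3→4 rises), coda /∅/ ok → permitted
[jo] — σ1 onset /j/, coda /∅/ ok → permitted

[vmji.su]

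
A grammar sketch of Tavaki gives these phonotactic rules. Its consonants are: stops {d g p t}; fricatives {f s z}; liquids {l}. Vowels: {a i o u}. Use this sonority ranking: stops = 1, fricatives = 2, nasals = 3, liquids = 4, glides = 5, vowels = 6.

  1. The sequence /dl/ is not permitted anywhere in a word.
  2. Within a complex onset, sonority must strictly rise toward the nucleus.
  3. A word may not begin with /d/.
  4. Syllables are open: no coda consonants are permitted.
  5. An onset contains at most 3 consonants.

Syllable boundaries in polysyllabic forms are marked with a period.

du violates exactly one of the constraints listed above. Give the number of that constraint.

3

du: word begins with /d/.
This is a violation of constraint 3: "A word may not begin with /d/."
The remaining constraints (1, 2, 4, 5) are satisfied.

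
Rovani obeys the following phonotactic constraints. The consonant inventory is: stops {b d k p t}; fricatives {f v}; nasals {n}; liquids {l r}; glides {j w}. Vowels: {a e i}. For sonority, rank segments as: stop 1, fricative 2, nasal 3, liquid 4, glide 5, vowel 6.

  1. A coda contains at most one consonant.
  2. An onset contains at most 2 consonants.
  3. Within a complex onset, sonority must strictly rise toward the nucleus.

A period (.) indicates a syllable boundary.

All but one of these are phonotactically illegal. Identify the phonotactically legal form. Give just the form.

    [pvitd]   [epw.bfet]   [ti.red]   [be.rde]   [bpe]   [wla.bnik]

[pvitd] — violates constraint 1: syllable 1 coda /td/ has 2 consonants (> 1) → phonotactically illegal
[epw.bfet] — violates constraint 1: syllable 1 coda /pw/ has 2 consonants (> 1) → phonotactically illegal
[ti.red] — σ1 onset /t/, coda /∅/ ok; σ2 onset /r/, coda /d/ ok → phonotactically legal
[be.rde] — violates constraint 3: syllable 2 onset /rd/: /r/ (liquid, 4) → /d/ (stop, 1) does not rise → phonotactically illegal
[bpe] — violates constraint 3: syllable 1 onset /bp/: /b/ (stop, 1) → /p/ (stop, 1) does not rise → phonotactically illegal
[wla.bnik] — violates constraint 3: syllable 1 onset /wl/: /w/ (glide, 5) → /l/ (liquid, 4) does not rise → phonotactically illegal

[ti.red]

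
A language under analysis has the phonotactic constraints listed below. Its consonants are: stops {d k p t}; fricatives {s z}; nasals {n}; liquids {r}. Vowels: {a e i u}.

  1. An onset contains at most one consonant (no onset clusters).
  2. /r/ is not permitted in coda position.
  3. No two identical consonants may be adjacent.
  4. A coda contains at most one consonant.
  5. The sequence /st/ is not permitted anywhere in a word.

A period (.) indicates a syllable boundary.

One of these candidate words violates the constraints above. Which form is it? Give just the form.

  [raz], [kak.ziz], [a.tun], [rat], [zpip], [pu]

[raz] — σ1 onset /r/, coda /z/ ok → permitted
[kak.ziz] — σ1 onset /k/, coda /k/ ok; σ2 onset /z/, coda /z/ ok → permitted
[a.tun] — σ1 onset /∅/, coda /∅/ ok; σ2 onset /t/, coda /n/ ok → permitted
[rat] — σ1 onset /r/, coda /t/ ok → permitted
[zpip] — violates constraint 1: syllable 1 onset /zp/ has 2 consonants (> 1) → not permitted
[pu] — σ1 onset /p/, coda /∅/ ok → permitted

[zpip]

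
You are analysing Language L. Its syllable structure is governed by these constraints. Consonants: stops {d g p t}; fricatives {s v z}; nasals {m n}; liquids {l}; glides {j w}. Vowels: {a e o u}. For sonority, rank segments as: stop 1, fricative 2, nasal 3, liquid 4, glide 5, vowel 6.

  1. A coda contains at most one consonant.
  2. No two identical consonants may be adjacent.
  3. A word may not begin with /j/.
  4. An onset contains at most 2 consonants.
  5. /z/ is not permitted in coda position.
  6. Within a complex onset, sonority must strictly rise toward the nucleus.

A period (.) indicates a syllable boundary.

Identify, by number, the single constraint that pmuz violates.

5

pmuz: syllable 1 coda contains /z/.
This is a violation of constraint 5: "/z/ is not permitted in coda position."
The remaining constraints (1, 2, 3, 4, 6) are satisfied.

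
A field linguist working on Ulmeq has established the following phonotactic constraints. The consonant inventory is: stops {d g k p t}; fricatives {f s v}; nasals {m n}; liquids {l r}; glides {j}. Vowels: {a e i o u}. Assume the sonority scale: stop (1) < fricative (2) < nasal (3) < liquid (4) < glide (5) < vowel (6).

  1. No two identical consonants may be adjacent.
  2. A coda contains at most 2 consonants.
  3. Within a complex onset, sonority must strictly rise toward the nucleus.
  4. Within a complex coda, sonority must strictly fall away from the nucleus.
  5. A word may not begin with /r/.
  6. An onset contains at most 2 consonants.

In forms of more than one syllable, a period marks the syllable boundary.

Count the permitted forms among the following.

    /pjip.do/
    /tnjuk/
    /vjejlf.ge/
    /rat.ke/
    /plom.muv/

/pjip.do/ — σ1 onset /pj/ (1→5 rises), coda /p/ ok; σ2 onset /d/, coda /∅/ ok → permitted
/tnjuk/ — violates constraint 6: syllable 1 onset /tnj/ has 3 consonants (> 2) → not permitted
/vjejlf.ge/ — violates constraint 2: syllable 1 coda /jlf/ has 3 consonants (> 2) → not permitted
/rat.ke/ — violates constraint 5: word begins with /r/ → not permitted
/plom.muv/ — violates constraint 1: adjacent identical consonants /mm/ → not permitted
Permitted: /pjip.do/ → 1.

1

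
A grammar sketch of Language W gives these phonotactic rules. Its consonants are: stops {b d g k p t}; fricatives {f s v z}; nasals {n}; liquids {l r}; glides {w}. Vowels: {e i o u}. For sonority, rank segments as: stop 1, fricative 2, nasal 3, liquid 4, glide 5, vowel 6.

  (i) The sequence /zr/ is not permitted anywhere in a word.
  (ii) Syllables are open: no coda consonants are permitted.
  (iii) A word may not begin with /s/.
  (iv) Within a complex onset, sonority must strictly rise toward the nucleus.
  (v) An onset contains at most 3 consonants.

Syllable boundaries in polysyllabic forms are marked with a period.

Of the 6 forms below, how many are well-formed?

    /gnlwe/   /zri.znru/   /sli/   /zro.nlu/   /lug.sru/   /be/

1

/gnlwe/ — violates constraint (v): syllable 1 onset /gnlw/ has 4 consonants (> 3) → ill-formed
/zri.znru/ — violates constraint (i): contains banned sequence /zr/ → ill-formed
/sli/ — violates constraint (iii): word begins with /s/ → ill-formed
/zro.nlu/ — violates constraint (i): contains banned sequence /zr/ → ill-formed
/lug.sru/ — violates constraint (ii): syllable 1 coda /g/ has 1 consonant (> 0) → ill-formed
/be/ — σ1 onset /b/, coda /∅/ ok → well-formed
Well-formed: /be/ → 1.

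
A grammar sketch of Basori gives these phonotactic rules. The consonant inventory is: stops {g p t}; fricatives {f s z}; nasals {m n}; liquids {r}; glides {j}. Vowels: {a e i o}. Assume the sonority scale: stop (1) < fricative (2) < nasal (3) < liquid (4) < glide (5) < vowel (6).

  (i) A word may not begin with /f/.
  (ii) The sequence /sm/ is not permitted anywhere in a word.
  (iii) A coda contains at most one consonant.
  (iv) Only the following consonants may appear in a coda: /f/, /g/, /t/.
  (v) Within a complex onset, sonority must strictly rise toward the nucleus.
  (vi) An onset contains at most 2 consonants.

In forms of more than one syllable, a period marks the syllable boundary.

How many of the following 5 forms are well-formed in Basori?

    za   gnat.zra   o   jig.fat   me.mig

za — σ1 onset /z/, coda /∅/ ok → well-formed
gnat.zra — σ1 onset /gn/ (1→3 rises), coda /t/ ok; σ2 onset /zr/ (2→4 rises), coda /∅/ ok → well-formed
o — σ1 onset /∅/, coda /∅/ ok → well-formed
jig.fat — σ1 onset /j/, coda /g/ ok; σ2 onset /f/, coda /t/ ok → well-formed
me.mig — σ1 onset /m/, coda /∅/ ok; σ2 onset /m/, coda /g/ ok → well-formed
Well-formed: za, gnat.zra, o, jig.fat, me.mig → 5.

5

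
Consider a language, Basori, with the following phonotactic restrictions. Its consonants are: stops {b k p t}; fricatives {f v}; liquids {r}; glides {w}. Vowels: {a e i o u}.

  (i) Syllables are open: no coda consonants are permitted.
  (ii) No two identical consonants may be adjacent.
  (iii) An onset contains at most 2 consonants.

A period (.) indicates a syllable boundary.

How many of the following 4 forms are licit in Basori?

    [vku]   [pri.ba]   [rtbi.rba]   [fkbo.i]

[vku] — σ1 onset /vk/ (2C), coda /∅/ ok → licit
[pri.ba] — σ1 onset /pr/ (2C), coda /∅/ ok; σ2 onset /b/, coda /∅/ ok → licit
[rtbi.rba] — violates constraint (iii): syllable 1 onset /rtb/ has 3 consonants (> 2) → illicit
[fkbo.i] — violates constraint (iii): syllable 1 onset /fkb/ has 3 consonants (> 2) → illicit
Licit: [vku], [pri.ba] → 2.

2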